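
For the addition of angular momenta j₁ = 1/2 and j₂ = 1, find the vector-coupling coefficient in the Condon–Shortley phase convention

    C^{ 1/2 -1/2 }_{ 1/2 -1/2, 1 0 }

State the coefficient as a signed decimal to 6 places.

-0.577350  (= −√(1/3))

triangle: 1!×0!×1!/3! = 1/6
(j±m)!: 0!×1!×1!×1!×0!×1! = 1
prefactor² = (2J+1)×Δ×N² = 1/3
  k=1: −1/(1!×0!×0!×0!×0!×1!) = -1
Σ = -1  ⇒  CG² = 1/3×(-1)² = 1/3
CG = −√(1/3) = -0.577350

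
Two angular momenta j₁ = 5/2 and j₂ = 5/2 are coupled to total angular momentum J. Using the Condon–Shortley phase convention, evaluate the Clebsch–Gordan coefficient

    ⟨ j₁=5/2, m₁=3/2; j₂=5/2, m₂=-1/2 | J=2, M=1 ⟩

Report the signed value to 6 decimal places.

j₁+j₂−J=3  J+j₁−j₂=2  J−j₁+j₂=2  j₁+j₂+J+1=8
(j₁±m₁, j₂±m₂, J±M) = (4,1,2,3,3,1)
P² = 36/7
sum k=0..1:
  [0] +1/12 = 1/12
  [1] −1/4 = -1/4
S = -1/6
C² = P²·S² = 1/7 ; C = -0.377964

-0.377964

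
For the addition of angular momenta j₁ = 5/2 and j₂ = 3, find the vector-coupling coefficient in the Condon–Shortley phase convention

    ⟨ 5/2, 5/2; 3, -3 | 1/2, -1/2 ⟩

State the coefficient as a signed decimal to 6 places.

triangle: 5!*0!*1!/7! = 120/5040
(j±m)!: 5!*0!*0!*6!*0!*1! = 86400
prefactor² = (2J+1)*Δ*N² = 28800/7
  k=0: +1/(0!*5!*0!*0!*0!*1!) = 1/120
Σ = 1/120  ⇒  CG² = 28800/7*1/120² = 2/7
CG = +√(2/7) = +0.534522

+√(2/7) ≈ +0.534522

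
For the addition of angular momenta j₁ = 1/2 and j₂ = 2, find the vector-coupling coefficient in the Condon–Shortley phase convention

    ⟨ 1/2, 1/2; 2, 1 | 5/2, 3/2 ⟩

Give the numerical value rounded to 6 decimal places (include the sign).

√[6·0!1!4!/6! · 1!0!3!1!4!1!] = √(144/5)
  +(−1)^0/∏(0,0,0,3,1,1)! = 1/6  (running 1/6)
⟨..|..⟩ = √(144/5)·(1/6) = +0.894427

+√(4/5) = +0.894427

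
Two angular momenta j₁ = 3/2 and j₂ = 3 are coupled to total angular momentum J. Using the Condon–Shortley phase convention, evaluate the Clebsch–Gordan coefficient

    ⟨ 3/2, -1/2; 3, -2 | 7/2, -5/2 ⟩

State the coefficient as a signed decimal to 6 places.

√[8·1!2!5!/9! · 1!2!1!5!1!6!] = √(6400/7)
  +(−1)^0/∏(0,1,2,1,0,4)! = 1/48  (running 1/48)
  +(−1)^1/∏(1,0,1,0,1,5)! = -1/120  (running 1/80)
⟨..|..⟩ = √(6400/7)·(1/80) = +0.377964

+0.377964  (= +√(1/7))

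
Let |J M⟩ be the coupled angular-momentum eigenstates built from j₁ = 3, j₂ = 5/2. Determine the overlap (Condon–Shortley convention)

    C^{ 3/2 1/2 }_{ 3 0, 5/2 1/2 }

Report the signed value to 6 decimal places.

√[4·4!2!1!/8! · 3!3!3!2!2!1!] = √(144/35)
  +(−1)^2/∏(2,2,1,1,1,0)! = 1/4  (running 1/4)
  +(−1)^3/∏(3,1,0,0,2,1)! = -1/12  (running 1/6)
⟨..|..⟩ = √(144/35)·(1/6) = +0.338062

+√(4/35) ≈ +0.338062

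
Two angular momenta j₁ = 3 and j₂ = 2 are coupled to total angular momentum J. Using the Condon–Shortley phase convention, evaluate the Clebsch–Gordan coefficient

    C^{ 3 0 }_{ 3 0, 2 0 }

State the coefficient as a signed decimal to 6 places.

−√(4/15) ≈ -0.516398

triangle: 2!·4!·2!/9! = 96/362880
(j±m)!: 3!·3!·2!·2!·3!·3! = 5184
prefactor² = (2J+1)·Δ·N² = 48/5
  k=0: +1/(0!·2!·3!·2!·1!·0!) = 1/24
  k=1: −1/(1!·1!·2!·1!·2!·1!) = -1/4
  k=2: +1/(2!·0!·1!·0!·3!·2!) = 1/24
Σ = -1/6  ⇒  CG² = 48/5·(-1/6)² = 4/15
CG = −√(4/15) = -0.516398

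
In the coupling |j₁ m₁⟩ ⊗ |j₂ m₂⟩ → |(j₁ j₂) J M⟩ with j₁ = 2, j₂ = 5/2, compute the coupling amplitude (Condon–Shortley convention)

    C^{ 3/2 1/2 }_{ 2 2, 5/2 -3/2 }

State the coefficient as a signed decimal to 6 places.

√[4·3!1!2!/7! · 4!0!1!4!2!1!] = √(384/35)
  +(−1)^0/∏(0,3,0,1,1,1)! = 1/6  (running 1/6)
⟨..|..⟩ = √(384/35)·(1/6) = +0.552052

+0.552052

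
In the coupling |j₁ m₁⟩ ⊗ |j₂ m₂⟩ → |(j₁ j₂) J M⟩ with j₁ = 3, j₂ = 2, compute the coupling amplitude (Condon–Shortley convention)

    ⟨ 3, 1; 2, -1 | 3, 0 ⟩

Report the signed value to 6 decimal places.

√[7·2!4!2!/9! · 4!2!1!3!3!3!] = √(96/5)
  +(−1)^0/∏(0,2,2,1,2,1)! = 1/8  (running 1/8)
  +(−1)^1/∏(1,1,1,0,3,2)! = -1/12  (running 1/24)
⟨..|..⟩ = √(96/5)·(1/24) = +0.182574

+0.182574  (= +√(1/30))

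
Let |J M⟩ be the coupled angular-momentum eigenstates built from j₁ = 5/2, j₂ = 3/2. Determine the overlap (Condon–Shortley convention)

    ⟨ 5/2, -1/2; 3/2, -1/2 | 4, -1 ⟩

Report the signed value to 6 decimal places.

+0.731925

triangle: 0!*5!*3!/9! = 720/362880
(j±m)!: 2!*3!*1!*2!*3!*5! = 17280
prefactor² = (2J+1)*Δ*N² = 2160/7
  k=0: +1/(0!*0!*3!*1!*2!*2!) = 1/24
Σ = 1/24  ⇒  CG² = 2160/7*1/24² = 15/28
CG = +√(15/28) = +0.731925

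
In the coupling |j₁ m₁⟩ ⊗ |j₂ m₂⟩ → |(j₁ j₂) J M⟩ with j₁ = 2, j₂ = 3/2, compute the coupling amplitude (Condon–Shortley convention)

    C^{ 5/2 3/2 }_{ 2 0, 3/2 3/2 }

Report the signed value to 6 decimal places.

-0.717137  (= −√(18/35))

√[6·1!3!2!/7! · 2!2!3!0!4!1!] = √(288/35)
  +(−1)^1/∏(1,0,1,2,2,0)! = -1/4  (running -1/4)
⟨..|..⟩ = √(288/35)·(-1/4) = -0.717137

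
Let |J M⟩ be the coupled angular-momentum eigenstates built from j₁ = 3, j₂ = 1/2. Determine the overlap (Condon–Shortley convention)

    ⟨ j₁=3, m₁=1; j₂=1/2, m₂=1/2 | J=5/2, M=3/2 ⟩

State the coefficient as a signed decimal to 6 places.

√[6·1!5!0!/7! · 4!2!1!0!4!1!] = √(1152/7)
  +(−1)^1/∏(1,0,1,0,4,0)! = -1/24  (running -1/24)
⟨..|..⟩ = √(1152/7)·(-1/24) = -0.534522

-0.534522  (= −√(2/7))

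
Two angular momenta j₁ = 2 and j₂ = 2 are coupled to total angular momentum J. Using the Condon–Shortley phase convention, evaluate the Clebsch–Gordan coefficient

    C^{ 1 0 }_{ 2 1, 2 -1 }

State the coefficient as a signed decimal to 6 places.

-0.316228

j₁+j₂−J=3  J+j₁−j₂=1  J−j₁+j₂=1  j₁+j₂+J+1=6
(j₁±m₁, j₂±m₂, J±M) = (3,1,1,3,1,1)
P² = 9/10
sum k=0..1:
  [0] +1/6 = 1/6
  [1] −1/2 = -1/2
S = -1/3
C² = P²·S² = 1/10 ; C = -0.316228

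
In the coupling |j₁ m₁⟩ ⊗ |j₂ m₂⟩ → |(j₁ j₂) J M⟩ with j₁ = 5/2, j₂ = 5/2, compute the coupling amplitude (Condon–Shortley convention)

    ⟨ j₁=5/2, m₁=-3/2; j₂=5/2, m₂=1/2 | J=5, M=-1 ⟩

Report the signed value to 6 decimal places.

+0.487950

triangle: 0!*5!*5!/11! = 14400/39916800
(j±m)!: 1!*4!*3!*2!*4!*6! = 4976640
prefactor² = (2J+1)*Δ*N² = 138240/7
  k=0: +1/(0!*0!*4!*3!*1!*2!) = 1/288
Σ = 1/288  ⇒  CG² = 138240/7*1/288² = 5/21
CG = +√(5/21) = +0.487950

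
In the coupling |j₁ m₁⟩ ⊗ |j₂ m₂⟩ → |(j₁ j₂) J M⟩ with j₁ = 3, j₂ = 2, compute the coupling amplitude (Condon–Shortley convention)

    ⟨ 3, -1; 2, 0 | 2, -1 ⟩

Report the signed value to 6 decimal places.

triangle: 3!×3!×1!/8! = 36/40320
(j±m)!: 2!×4!×2!×2!×1!×3! = 1152
prefactor² = (2J+1)×Δ×N² = 36/7
  k=1: −1/(1!×2!×3!×1!×0!×0!) = -1/12
  k=2: +1/(2!×1!×2!×0!×1!×1!) = 1/4
Σ = 1/6  ⇒  CG² = 36/7×1/6² = 1/7
CG = +√(1/7) = +0.377964

+0.377964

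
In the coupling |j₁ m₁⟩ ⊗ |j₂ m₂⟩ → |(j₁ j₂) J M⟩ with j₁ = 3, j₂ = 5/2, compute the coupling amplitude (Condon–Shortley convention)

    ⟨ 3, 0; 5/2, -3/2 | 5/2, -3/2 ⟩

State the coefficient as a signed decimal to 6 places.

−√(7/30) = -0.483046

triangle: 3!*3!*2!/9! = 72/362880
(j±m)!: 3!*3!*1!*4!*1!*4! = 20736
prefactor² = (2J+1)*Δ*N² = 864/35
  k=0: +1/(0!*3!*3!*1!*0!*1!) = 1/36
  k=1: −1/(1!*2!*2!*0!*1!*2!) = -1/8
Σ = -7/72  ⇒  CG² = 864/35*(-7/72)² = 7/30
CG = −√(7/30) = -0.483046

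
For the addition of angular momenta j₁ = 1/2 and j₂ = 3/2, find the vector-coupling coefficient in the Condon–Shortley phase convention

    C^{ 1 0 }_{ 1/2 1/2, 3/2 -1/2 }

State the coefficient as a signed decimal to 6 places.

triangle: 1!·0!·2!/4! = 2/24
(j±m)!: 1!·0!·1!·2!·1!·1! = 2
prefactor² = (2J+1)·Δ·N² = 1/2
  k=0: +1/(0!·1!·0!·1!·0!·1!) = 1
Σ = 1  ⇒  CG² = 1/2·1² = 1/2
CG = +√(1/2) = +0.707107

+0.707107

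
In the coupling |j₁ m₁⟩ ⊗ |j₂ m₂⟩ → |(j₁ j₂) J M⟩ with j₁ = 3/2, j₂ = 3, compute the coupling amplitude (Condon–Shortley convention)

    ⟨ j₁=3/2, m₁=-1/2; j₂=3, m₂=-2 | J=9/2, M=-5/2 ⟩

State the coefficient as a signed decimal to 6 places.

+√(1/2) = +0.707107

triangle: 0!*3!*6!/10! = 4320/3628800
(j±m)!: 1!*2!*1!*5!*2!*7! = 2419200
prefactor² = (2J+1)*Δ*N² = 28800
  k=0: +1/(0!*0!*2!*1!*1!*5!) = 1/240
Σ = 1/240  ⇒  CG² = 28800*1/240² = 1/2
CG = +√(1/2) = +0.707107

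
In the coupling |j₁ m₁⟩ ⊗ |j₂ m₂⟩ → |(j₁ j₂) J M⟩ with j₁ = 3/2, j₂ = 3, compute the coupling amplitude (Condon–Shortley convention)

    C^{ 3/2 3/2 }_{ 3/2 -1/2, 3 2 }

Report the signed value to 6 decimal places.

+√(2/7) ≈ +0.534522

√[4·3!0!3!/7! · 1!2!5!1!3!0!] = √(288/7)
  +(−1)^2/∏(2,1,0,3,0,0)! = 1/12  (running 1/12)
⟨..|..⟩ = √(288/7)·(1/12) = +0.534522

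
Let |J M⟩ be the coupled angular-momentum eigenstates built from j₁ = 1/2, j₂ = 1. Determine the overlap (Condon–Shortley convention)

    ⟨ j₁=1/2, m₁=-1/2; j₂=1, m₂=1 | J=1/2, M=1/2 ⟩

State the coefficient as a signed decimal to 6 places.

j₁+j₂−J=1  J+j₁−j₂=0  J−j₁+j₂=1  j₁+j₂+J+1=3
(j₁±m₁, j₂±m₂, J±M) = (0,1,2,0,1,0)
P² = 2/3
sum k=1..1:
  [1] −1/1 = -1
S = -1
C² = P²·S² = 2/3 ; C = -0.816497

-0.816497  (= −√(2/3))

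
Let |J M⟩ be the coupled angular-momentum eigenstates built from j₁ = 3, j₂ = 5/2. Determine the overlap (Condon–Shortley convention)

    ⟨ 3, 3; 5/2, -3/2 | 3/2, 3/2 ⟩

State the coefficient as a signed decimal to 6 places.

+0.462910

triangle: 4!·2!·1!/8! = 48/40320
(j±m)!: 6!·0!·1!·4!·3!·0! = 103680
prefactor² = (2J+1)·Δ·N² = 3456/7
  k=0: +1/(0!·4!·0!·1!·2!·0!) = 1/48
Σ = 1/48  ⇒  CG² = 3456/7·1/48² = 3/14
CG = +√(3/14) = +0.462910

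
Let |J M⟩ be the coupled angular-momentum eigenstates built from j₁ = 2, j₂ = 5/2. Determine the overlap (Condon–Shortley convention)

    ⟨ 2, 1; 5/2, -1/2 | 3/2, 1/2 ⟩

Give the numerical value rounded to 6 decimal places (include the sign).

triangle: 3!×1!×2!/7! = 12/5040
(j±m)!: 3!×1!×2!×3!×2!×1! = 144
prefactor² = (2J+1)×Δ×N² = 48/35
  k=0: +1/(0!×3!×1!×2!×0!×0!) = 1/12
  k=1: −1/(1!×2!×0!×1!×1!×1!) = -1/2
Σ = -5/12  ⇒  CG² = 48/35×(-5/12)² = 5/21
CG = −√(5/21) = -0.487950

-0.487950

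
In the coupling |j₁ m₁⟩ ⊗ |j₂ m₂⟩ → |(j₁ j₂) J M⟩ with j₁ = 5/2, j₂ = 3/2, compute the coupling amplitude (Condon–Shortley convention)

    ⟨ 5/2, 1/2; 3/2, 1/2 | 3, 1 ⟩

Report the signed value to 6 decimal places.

−√(1/60) ≈ -0.129099

triangle: 1!*4!*2!/8! = 48/40320
(j±m)!: 3!*2!*2!*1!*4!*2! = 1152
prefactor² = (2J+1)*Δ*N² = 48/5
  k=0: +1/(0!*1!*2!*2!*2!*0!) = 1/8
  k=1: −1/(1!*0!*1!*1!*3!*1!) = -1/6
Σ = -1/24  ⇒  CG² = 48/5*(-1/24)² = 1/60
CG = −√(1/60) = -0.129099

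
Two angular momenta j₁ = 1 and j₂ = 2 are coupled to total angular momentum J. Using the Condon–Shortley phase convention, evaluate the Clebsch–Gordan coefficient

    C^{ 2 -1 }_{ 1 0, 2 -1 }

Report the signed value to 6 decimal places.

√[5·1!1!3!/6! · 1!1!1!3!1!3!] = √(3/2)
  +(−1)^0/∏(0,1,1,1,0,2)! = 1/2  (running 1/2)
  +(−1)^1/∏(1,0,0,0,1,3)! = -1/6  (running 1/3)
⟨..|..⟩ = √(3/2)·(1/3) = +0.408248

+0.408248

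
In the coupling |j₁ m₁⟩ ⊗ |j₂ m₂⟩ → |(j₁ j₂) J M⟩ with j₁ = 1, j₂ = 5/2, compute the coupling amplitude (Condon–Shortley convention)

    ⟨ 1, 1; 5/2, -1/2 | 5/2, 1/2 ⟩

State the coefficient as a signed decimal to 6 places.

j₁+j₂−J=1  J+j₁−j₂=1  J−j₁+j₂=4  j₁+j₂+J+1=7
(j₁±m₁, j₂±m₂, J±M) = (2,0,2,3,3,2)
P² = 288/35
sum k=0..0:
  [0] +1/4 = 1/4
S = 1/4
C² = P²·S² = 18/35 ; C = +0.717137

+0.717137  (= +√(18/35))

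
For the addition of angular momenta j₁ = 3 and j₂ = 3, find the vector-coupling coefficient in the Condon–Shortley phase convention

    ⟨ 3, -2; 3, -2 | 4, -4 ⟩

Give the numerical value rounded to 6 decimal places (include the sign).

−√(5/11) = -0.674200

j₁+j₂−J=2  J+j₁−j₂=4  J−j₁+j₂=4  j₁+j₂+J+1=11
(j₁±m₁, j₂±m₂, J±M) = (1,5,1,5,0,8)
P² = 1658880/11
sum k=1..1:
  [1] −1/576 = -1/576
S = -1/576
C² = P²·S² = 5/11 ; C = -0.674200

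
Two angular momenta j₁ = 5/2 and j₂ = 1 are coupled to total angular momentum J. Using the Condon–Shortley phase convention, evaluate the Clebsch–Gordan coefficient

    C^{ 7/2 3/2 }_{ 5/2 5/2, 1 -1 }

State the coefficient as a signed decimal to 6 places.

+0.218218

√[8·0!5!2!/8! · 5!0!0!2!5!2!] = √(19200/7)
  +(−1)^0/∏(0,0,0,0,5,2)! = 1/240  (running 1/240)
⟨..|..⟩ = √(19200/7)·(1/240) = +0.218218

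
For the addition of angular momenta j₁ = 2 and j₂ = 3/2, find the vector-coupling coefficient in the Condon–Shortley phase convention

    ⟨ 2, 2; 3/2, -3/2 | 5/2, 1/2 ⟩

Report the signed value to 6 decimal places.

j₁+j₂−J=1  J+j₁−j₂=3  J−j₁+j₂=2  j₁+j₂+J+1=7
(j₁±m₁, j₂±m₂, J±M) = (4,0,0,3,3,2)
P² = 864/35
sum k=0..0:
  [0] +1/12 = 1/12
S = 1/12
C² = P²·S² = 6/35 ; C = +0.414039

+√(6/35) = +0.414039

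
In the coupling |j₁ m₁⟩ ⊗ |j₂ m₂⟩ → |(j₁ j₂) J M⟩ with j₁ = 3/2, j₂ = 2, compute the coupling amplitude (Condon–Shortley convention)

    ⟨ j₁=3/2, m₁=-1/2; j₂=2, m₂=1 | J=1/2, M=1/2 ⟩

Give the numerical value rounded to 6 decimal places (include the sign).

+0.547723

j₁+j₂−J=3  J+j₁−j₂=0  J−j₁+j₂=1  j₁+j₂+J+1=5
(j₁±m₁, j₂±m₂, J±M) = (1,2,3,1,1,0)
P² = 6/5
sum k=2..2:
  [2] +1/2 = 1/2
S = 1/2
C² = P²·S² = 3/10 ; C = +0.547723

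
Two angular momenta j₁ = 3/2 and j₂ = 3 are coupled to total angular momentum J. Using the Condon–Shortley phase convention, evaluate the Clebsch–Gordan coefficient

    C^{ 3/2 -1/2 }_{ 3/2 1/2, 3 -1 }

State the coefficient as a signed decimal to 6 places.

−√(12/35) = -0.585540

j₁+j₂−J=3  J+j₁−j₂=0  J−j₁+j₂=3  j₁+j₂+J+1=7
(j₁±m₁, j₂±m₂, J±M) = (2,1,2,4,1,2)
P² = 192/35
sum k=1..1:
  [1] −1/4 = -1/4
S = -1/4
C² = P²·S² = 12/35 ; C = -0.585540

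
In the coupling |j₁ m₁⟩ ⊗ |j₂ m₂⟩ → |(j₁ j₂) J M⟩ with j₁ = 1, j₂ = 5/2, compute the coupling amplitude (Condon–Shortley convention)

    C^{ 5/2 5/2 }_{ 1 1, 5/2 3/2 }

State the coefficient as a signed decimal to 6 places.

√[6·1!1!4!/7! · 2!0!4!1!5!0!] = √(1152/7)
  +(−1)^0/∏(0,1,0,4,1,0)! = 1/24  (running 1/24)
⟨..|..⟩ = √(1152/7)·(1/24) = +0.534522

+0.534522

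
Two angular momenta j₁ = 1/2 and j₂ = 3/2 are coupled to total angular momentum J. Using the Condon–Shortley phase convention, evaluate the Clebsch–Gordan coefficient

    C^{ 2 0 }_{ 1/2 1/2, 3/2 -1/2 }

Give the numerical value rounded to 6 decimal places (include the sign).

triangle: 0!×1!×3!/5! = 6/120
(j±m)!: 1!×0!×1!×2!×2!×2! = 8
prefactor² = (2J+1)×Δ×N² = 2
  k=0: +1/(0!×0!×0!×1!×1!×2!) = 1/2
Σ = 1/2  ⇒  CG² = 2×1/2² = 1/2
CG = +√(1/2) = +0.707107

+√(1/2) ≈ +0.707107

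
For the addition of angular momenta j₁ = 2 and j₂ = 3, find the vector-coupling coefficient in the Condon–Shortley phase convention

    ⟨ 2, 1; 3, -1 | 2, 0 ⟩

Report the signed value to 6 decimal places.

−√(1/7) = -0.377964

√[5·3!1!3!/8! · 3!1!2!4!2!2!] = √(36/7)
  +(−1)^0/∏(0,3,1,2,0,1)! = 1/12  (running 1/12)
  +(−1)^1/∏(1,2,0,1,1,2)! = -1/4  (running -1/6)
⟨..|..⟩ = √(36/7)·(-1/6) = -0.377964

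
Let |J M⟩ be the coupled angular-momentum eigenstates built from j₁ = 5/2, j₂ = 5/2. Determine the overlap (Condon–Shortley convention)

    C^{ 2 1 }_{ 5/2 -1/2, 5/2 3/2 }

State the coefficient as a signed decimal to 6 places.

+√(1/7) ≈ +0.377964

j₁+j₂−J=3  J+j₁−j₂=2  J−j₁+j₂=2  j₁+j₂+J+1=8
(j₁±m₁, j₂±m₂, J±M) = (2,3,4,1,3,1)
P² = 36/7
sum k=2..3:
  [2] +1/4 = 1/4
  [3] −1/12 = -1/12
S = 1/6
C² = P²·S² = 1/7 ; C = +0.377964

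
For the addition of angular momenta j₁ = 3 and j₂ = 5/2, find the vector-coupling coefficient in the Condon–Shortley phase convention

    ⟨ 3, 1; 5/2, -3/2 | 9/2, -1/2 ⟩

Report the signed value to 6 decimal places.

j₁+j₂−J=1  J+j₁−j₂=5  J−j₁+j₂=4  j₁+j₂+J+1=11
(j₁±m₁, j₂±m₂, J±M) = (4,2,1,4,4,5)
P² = 184320/77
sum k=0..1:
  [0] +1/72 = 1/72
  [1] −1/576 = -1/576
S = 7/576
C² = P²·S² = 35/99 ; C = +0.594588

+0.594588  (= +√(35/99))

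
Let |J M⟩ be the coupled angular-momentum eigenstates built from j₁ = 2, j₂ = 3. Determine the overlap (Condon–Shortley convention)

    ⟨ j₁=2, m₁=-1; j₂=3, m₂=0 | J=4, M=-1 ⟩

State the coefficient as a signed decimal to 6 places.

j₁+j₂−J=1  J+j₁−j₂=3  J−j₁+j₂=5  j₁+j₂+J+1=10
(j₁±m₁, j₂±m₂, J±M) = (1,3,3,3,3,5)
P² = 1944/7
sum k=0..1:
  [0] +1/72 = 1/72
  [1] −1/24 = -1/24
S = -1/36
C² = P²·S² = 3/14 ; C = -0.462910

-0.462910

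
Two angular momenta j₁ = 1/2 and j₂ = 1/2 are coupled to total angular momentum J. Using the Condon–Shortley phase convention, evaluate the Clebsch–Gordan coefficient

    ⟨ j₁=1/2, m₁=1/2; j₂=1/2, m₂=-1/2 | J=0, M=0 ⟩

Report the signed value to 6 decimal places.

√[1·1!0!0!/2! · 1!0!0!1!0!0!] = √(1/2)
  +(−1)^0/∏(0,1,0,0,0,0)! = 1  (running 1)
⟨..|..⟩ = √(1/2)·(1) = +0.707107

+0.707107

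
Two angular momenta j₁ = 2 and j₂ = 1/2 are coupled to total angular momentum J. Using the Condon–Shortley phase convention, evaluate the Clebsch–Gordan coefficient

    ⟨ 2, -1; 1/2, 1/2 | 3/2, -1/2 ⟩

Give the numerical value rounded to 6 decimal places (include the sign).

−√(3/5) ≈ -0.774597

triangle: 1!·3!·0!/5! = 6/120
(j±m)!: 1!·3!·1!·0!·1!·2! = 12
prefactor² = (2J+1)·Δ·N² = 12/5
  k=1: −1/(1!·0!·2!·0!·1!·0!) = -1/2
Σ = -1/2  ⇒  CG² = 12/5·(-1/2)² = 3/5
CG = −√(3/5) = -0.774597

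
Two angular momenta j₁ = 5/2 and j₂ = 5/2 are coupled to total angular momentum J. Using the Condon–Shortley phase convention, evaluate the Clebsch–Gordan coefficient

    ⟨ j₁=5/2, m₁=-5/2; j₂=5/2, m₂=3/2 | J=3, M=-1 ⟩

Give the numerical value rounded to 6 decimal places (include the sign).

triangle: 2!*3!*3!/9! = 72/362880
(j±m)!: 0!*5!*4!*1!*2!*4! = 138240
prefactor² = (2J+1)*Δ*N² = 192
  k=2: +1/(2!*0!*3!*2!*0!*1!) = 1/24
Σ = 1/24  ⇒  CG² = 192*1/24² = 1/3
CG = +√(1/3) = +0.577350

+√(1/3) = +0.577350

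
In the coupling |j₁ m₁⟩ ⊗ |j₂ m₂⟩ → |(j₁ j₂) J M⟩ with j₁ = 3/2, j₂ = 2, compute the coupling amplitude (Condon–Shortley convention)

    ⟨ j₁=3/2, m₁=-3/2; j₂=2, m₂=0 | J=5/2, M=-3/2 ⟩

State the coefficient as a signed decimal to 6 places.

-0.717137

√[6·1!2!3!/7! · 0!3!2!2!1!4!] = √(288/35)
  +(−1)^1/∏(1,0,2,1,0,2)! = -1/4  (running -1/4)
⟨..|..⟩ = √(288/35)·(-1/4) = -0.717137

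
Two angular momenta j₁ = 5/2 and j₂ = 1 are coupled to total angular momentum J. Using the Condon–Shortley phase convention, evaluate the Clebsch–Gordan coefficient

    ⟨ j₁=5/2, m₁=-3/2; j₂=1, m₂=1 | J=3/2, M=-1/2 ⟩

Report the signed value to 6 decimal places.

j₁+j₂−J=2  J+j₁−j₂=3  J−j₁+j₂=0  j₁+j₂+J+1=6
(j₁±m₁, j₂±m₂, J±M) = (1,4,2,0,1,2)
P² = 32/5
sum k=2..2:
  [2] +1/4 = 1/4
S = 1/4
C² = P²·S² = 2/5 ; C = +0.632456

+0.632456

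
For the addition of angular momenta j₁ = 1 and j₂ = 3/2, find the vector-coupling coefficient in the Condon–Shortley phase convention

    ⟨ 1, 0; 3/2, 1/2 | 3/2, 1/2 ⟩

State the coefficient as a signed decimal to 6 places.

√[4·1!1!2!/5! · 1!1!2!1!2!1!] = √(4/15)
  +(−1)^0/∏(0,1,1,2,0,0)! = 1/2  (running 1/2)
  +(−1)^1/∏(1,0,0,1,1,1)! = -1  (running -1/2)
⟨..|..⟩ = √(4/15)·(-1/2) = -0.258199

−√(1/15) = -0.258199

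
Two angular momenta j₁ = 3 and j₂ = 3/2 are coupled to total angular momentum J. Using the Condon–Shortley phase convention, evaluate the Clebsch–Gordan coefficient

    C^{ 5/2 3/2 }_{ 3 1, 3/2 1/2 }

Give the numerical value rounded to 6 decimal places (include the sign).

−√(7/20) = -0.591608

√[6·2!4!1!/8! · 4!2!2!1!4!1!] = √(576/35)
  +(−1)^1/∏(1,1,1,1,3,0)! = -1/6  (running -1/6)
  +(−1)^2/∏(2,0,0,0,4,1)! = 1/48  (running -7/48)
⟨..|..⟩ = √(576/35)·(-7/48) = -0.591608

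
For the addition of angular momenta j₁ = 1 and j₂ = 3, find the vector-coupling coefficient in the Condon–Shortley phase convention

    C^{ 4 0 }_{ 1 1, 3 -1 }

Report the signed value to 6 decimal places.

triangle: 0!*2!*6!/9! = 1440/362880
(j±m)!: 2!*0!*2!*4!*4!*4! = 55296
prefactor² = (2J+1)*Δ*N² = 13824/7
  k=0: +1/(0!*0!*0!*2!*2!*4!) = 1/96
Σ = 1/96  ⇒  CG² = 13824/7*1/96² = 3/14
CG = +√(3/14) = +0.462910

+0.462910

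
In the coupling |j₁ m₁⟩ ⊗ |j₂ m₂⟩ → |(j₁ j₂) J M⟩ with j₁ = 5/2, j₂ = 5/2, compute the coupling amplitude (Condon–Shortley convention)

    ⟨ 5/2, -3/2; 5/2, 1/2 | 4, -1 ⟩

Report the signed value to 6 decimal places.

-0.597614

triangle: 1!*4!*4!/10! = 576/3628800
(j±m)!: 1!*4!*3!*2!*3!*5! = 207360
prefactor² = (2J+1)*Δ*N² = 10368/35
  k=0: +1/(0!*1!*4!*3!*0!*1!) = 1/144
  k=1: −1/(1!*0!*3!*2!*1!*2!) = -1/24
Σ = -5/144  ⇒  CG² = 10368/35*(-5/144)² = 5/14
CG = −√(5/14) = -0.597614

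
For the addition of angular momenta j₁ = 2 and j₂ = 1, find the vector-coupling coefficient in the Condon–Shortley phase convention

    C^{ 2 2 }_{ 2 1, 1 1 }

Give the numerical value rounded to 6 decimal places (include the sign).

√[5·1!3!1!/6! · 3!1!2!0!4!0!] = √(12)
  +(−1)^1/∏(1,0,0,1,3,0)! = -1/6  (running -1/6)
⟨..|..⟩ = √(12)·(-1/6) = -0.577350

-0.577350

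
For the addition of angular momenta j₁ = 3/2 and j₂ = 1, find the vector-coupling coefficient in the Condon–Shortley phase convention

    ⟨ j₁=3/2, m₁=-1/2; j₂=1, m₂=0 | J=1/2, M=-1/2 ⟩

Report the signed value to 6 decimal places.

−√(1/3) = -0.577350

√[2·2!1!0!/4! · 1!2!1!1!0!1!] = √(1/3)
  +(−1)^1/∏(1,1,1,0,0,0)! = -1  (running -1)
⟨..|..⟩ = √(1/3)·(-1) = -0.577350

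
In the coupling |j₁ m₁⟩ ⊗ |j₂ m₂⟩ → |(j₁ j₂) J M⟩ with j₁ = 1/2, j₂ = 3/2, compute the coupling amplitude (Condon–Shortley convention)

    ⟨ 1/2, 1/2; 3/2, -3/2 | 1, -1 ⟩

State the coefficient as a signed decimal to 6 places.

√[3·1!0!2!/4! · 1!0!0!3!0!2!] = √(3)
  +(−1)^0/∏(0,1,0,0,0,2)! = 1/2  (running 1/2)
⟨..|..⟩ = √(3)·(1/2) = +0.866025

+√(3/4) ≈ +0.866025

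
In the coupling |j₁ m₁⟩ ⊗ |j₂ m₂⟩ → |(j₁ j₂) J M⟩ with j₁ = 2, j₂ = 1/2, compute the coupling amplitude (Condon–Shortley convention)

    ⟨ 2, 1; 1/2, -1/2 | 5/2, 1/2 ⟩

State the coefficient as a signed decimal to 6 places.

+√(2/5) = +0.632456

j₁+j₂−J=0  J+j₁−j₂=4  J−j₁+j₂=1  j₁+j₂+J+1=6
(j₁±m₁, j₂±m₂, J±M) = (3,1,0,1,3,2)
P² = 72/5
sum k=0..0:
  [0] +1/6 = 1/6
S = 1/6
C² = P²·S² = 2/5 ; C = +0.632456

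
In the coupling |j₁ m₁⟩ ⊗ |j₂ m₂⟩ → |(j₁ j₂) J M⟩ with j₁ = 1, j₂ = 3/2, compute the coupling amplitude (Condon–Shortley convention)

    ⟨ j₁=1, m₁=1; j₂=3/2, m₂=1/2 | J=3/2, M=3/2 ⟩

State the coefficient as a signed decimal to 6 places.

+√(2/5) ≈ +0.632456

j₁+j₂−J=1  J+j₁−j₂=1  J−j₁+j₂=2  j₁+j₂+J+1=5
(j₁±m₁, j₂±m₂, J±M) = (2,0,2,1,3,0)
P² = 8/5
sum k=0..0:
  [0] +1/2 = 1/2
S = 1/2
C² = P²·S² = 2/5 ; C = +0.632456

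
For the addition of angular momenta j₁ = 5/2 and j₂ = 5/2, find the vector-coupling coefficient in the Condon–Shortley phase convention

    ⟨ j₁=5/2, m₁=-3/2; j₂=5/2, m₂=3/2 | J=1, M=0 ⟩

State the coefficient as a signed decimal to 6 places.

-0.358569

j₁+j₂−J=4  J+j₁−j₂=1  J−j₁+j₂=1  j₁+j₂+J+1=7
(j₁±m₁, j₂±m₂, J±M) = (1,4,4,1,1,1)
P² = 288/35
sum k=3..4:
  [3] −1/6 = -1/6
  [4] +1/24 = 1/24
S = -1/8
C² = P²·S² = 9/70 ; C = -0.358569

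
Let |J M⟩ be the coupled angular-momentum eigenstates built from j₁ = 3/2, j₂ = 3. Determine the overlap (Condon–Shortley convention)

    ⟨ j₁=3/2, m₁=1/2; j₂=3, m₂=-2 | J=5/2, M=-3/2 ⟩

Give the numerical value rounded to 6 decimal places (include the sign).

+√(1/14) ≈ +0.267261

√[6·2!1!4!/8! · 2!1!1!5!1!4!] = √(288/7)
  +(−1)^0/∏(0,2,1,1,0,3)! = 1/12  (running 1/12)
  +(−1)^1/∏(1,1,0,0,1,4)! = -1/24  (running 1/24)
⟨..|..⟩ = √(288/7)·(1/24) = +0.267261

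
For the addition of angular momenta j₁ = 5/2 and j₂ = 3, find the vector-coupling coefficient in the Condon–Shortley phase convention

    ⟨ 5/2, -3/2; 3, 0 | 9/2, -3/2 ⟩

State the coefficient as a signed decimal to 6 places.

-0.540562

√[10·1!4!5!/11! · 1!4!3!3!3!6!] = √(207360/77)
  +(−1)^0/∏(0,1,4,3,0,2)! = 1/288  (running 1/288)
  +(−1)^1/∏(1,0,3,2,1,3)! = -1/72  (running -1/96)
⟨..|..⟩ = √(207360/77)·(-1/96) = -0.540562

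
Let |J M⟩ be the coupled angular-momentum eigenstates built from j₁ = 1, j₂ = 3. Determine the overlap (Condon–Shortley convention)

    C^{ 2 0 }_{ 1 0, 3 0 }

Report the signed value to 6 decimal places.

j₁+j₂−J=2  J+j₁−j₂=0  J−j₁+j₂=4  j₁+j₂+J+1=7
(j₁±m₁, j₂±m₂, J±M) = (1,1,3,3,2,2)
P² = 48/7
sum k=1..1:
  [1] −1/4 = -1/4
S = -1/4
C² = P²·S² = 3/7 ; C = -0.654654

−√(3/7) = -0.654654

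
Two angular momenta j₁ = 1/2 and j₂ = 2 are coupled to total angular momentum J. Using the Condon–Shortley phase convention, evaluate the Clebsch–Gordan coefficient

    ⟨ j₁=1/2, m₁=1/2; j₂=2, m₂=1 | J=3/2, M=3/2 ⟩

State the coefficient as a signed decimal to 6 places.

j₁+j₂−J=1  J+j₁−j₂=0  J−j₁+j₂=3  j₁+j₂+J+1=5
(j₁±m₁, j₂±m₂, J±M) = (1,0,3,1,3,0)
P² = 36/5
sum k=0..0:
  [0] +1/6 = 1/6
S = 1/6
C² = P²·S² = 1/5 ; C = +0.447214

+0.447214  (= +√(1/5))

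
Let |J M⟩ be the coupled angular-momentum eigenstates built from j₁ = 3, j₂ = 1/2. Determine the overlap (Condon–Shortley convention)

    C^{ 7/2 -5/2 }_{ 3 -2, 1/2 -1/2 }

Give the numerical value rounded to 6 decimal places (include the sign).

j₁+j₂−J=0  J+j₁−j₂=6  J−j₁+j₂=1  j₁+j₂+J+1=8
(j₁±m₁, j₂±m₂, J±M) = (1,5,0,1,1,6)
P² = 86400/7
sum k=0..0:
  [0] +1/120 = 1/120
S = 1/120
C² = P²·S² = 6/7 ; C = +0.925820

+0.925820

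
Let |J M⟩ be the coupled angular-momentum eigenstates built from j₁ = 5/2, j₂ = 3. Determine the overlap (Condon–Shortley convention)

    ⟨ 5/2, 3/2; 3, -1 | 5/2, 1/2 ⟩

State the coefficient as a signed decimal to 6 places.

j₁+j₂−J=3  J+j₁−j₂=2  J−j₁+j₂=3  j₁+j₂+J+1=9
(j₁±m₁, j₂±m₂, J±M) = (4,1,2,4,3,2)
P² = 576/35
sum k=0..1:
  [0] +1/12 = 1/12
  [1] −1/8 = -1/8
S = -1/24
C² = P²·S² = 1/35 ; C = -0.169031

-0.169031  (= −√(1/35))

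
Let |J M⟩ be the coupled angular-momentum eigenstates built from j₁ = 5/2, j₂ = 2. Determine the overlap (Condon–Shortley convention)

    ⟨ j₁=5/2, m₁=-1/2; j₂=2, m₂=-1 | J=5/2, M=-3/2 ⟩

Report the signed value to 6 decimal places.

triangle: 2!*3!*2!/8! = 24/40320
(j±m)!: 2!*3!*1!*3!*1!*4! = 1728
prefactor² = (2J+1)*Δ*N² = 216/35
  k=0: +1/(0!*2!*3!*1!*0!*1!) = 1/12
  k=1: −1/(1!*1!*2!*0!*1!*2!) = -1/4
Σ = -1/6  ⇒  CG² = 216/35*(-1/6)² = 6/35
CG = −√(6/35) = -0.414039

−√(6/35) ≈ -0.414039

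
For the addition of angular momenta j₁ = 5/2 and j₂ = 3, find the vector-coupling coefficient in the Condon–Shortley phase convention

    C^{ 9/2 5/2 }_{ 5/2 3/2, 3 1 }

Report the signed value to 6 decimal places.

+0.317821

triangle: 1!*4!*5!/11! = 2880/39916800
(j±m)!: 4!*1!*4!*2!*7!*2! = 11612160
prefactor² = (2J+1)*Δ*N² = 92160/11
  k=0: +1/(0!*1!*1!*4!*3!*1!) = 1/144
  k=1: −1/(1!*0!*0!*3!*4!*2!) = -1/288
Σ = 1/288  ⇒  CG² = 92160/11*1/288² = 10/99
CG = +√(10/99) = +0.317821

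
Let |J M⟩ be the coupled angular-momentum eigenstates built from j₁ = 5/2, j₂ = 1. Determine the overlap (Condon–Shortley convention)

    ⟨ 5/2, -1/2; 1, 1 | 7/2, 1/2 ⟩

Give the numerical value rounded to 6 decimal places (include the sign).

triangle: 0!×5!×2!/8! = 240/40320
(j±m)!: 2!×3!×2!×0!×4!×3! = 3456
prefactor² = (2J+1)×Δ×N² = 1152/7
  k=0: +1/(0!×0!×3!×2!×2!×0!) = 1/24
Σ = 1/24  ⇒  CG² = 1152/7×1/24² = 2/7
CG = +√(2/7) = +0.534522

+0.534522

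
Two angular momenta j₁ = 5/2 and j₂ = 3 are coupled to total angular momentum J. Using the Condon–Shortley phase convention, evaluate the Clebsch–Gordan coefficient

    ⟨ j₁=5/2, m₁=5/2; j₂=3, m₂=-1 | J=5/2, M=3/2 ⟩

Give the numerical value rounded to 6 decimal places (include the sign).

+0.534522

√[6·3!2!3!/9! · 5!0!2!4!4!1!] = √(1152/7)
  +(−1)^0/∏(0,3,0,2,2,1)! = 1/24  (running 1/24)
⟨..|..⟩ = √(1152/7)·(1/24) = +0.534522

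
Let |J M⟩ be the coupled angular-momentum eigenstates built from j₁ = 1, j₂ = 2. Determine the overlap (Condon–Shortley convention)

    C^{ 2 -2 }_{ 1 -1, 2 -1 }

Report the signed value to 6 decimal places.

√[5·1!1!3!/6! · 0!2!1!3!0!4!] = √(12)
  +(−1)^1/∏(1,0,1,0,0,3)! = -1/6  (running -1/6)
⟨..|..⟩ = √(12)·(-1/6) = -0.577350

-0.577350  (= −√(1/3))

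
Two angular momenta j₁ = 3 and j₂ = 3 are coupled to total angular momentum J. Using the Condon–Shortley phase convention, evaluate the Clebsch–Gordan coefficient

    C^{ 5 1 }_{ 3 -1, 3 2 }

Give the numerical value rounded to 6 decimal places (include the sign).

−√(9/28) ≈ -0.566947

√[11·1!5!5!/12! · 2!4!5!1!6!4!] = √(230400/7)
  +(−1)^0/∏(0,1,4,5,1,0)! = 1/2880  (running 1/2880)
  +(−1)^1/∏(1,0,3,4,2,1)! = -1/288  (running -1/320)
⟨..|..⟩ = √(230400/7)·(-1/320) = -0.566947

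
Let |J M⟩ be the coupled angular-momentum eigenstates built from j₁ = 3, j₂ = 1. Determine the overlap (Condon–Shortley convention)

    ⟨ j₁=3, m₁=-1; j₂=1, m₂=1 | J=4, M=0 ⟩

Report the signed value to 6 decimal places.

triangle: 0!·6!·2!/9! = 1440/362880
(j±m)!: 2!·4!·2!·0!·4!·4! = 55296
prefactor² = (2J+1)·Δ·N² = 13824/7
  k=0: +1/(0!·0!·4!·2!·2!·0!) = 1/96
Σ = 1/96  ⇒  CG² = 13824/7·1/96² = 3/14
CG = +√(3/14) = +0.462910

+0.462910  (= +√(3/14))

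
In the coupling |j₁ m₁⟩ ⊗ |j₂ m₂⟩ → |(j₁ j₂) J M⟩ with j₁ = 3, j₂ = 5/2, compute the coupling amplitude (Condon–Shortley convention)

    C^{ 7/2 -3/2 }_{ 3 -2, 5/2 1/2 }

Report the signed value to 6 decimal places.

+0.308607  (= +√(2/21))

j₁+j₂−J=2  J+j₁−j₂=4  J−j₁+j₂=3  j₁+j₂+J+1=10
(j₁±m₁, j₂±m₂, J±M) = (1,5,3,2,2,5)
P² = 1536/7
sum k=1..2:
  [1] −1/48 = -1/48
  [2] +1/24 = 1/24
S = 1/48
C² = P²·S² = 2/21 ; C = +0.308607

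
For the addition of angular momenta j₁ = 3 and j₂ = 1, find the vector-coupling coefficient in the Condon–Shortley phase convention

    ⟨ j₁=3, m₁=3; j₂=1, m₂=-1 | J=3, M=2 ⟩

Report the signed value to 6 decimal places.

j₁+j₂−J=1  J+j₁−j₂=5  J−j₁+j₂=1  j₁+j₂+J+1=8
(j₁±m₁, j₂±m₂, J±M) = (6,0,0,2,5,1)
P² = 3600
sum k=0..0:
  [0] +1/120 = 1/120
S = 1/120
C² = P²·S² = 1/4 ; C = +0.500000

+0.500000  (= +√(1/4))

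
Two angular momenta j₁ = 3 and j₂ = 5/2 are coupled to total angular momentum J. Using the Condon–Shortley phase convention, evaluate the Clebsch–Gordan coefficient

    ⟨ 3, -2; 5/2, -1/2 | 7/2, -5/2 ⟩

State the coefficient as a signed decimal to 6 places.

-0.178174  (= −√(2/63))

j₁+j₂−J=2  J+j₁−j₂=4  J−j₁+j₂=3  j₁+j₂+J+1=10
(j₁±m₁, j₂±m₂, J±M) = (1,5,2,3,1,6)
P² = 4608/7
sum k=1..2:
  [1] −1/48 = -1/48
  [2] +1/72 = 1/72
S = -1/144
C² = P²·S² = 2/63 ; C = -0.178174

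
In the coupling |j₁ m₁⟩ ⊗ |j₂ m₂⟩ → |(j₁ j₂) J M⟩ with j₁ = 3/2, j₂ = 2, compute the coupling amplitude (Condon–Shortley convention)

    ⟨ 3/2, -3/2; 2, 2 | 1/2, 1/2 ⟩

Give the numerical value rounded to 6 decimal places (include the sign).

√[2·3!0!1!/5! · 0!3!4!0!1!0!] = √(72/5)
  +(−1)^3/∏(3,0,0,1,0,0)! = -1/6  (running -1/6)
⟨..|..⟩ = √(72/5)·(-1/6) = -0.632456

−√(2/5) ≈ -0.632456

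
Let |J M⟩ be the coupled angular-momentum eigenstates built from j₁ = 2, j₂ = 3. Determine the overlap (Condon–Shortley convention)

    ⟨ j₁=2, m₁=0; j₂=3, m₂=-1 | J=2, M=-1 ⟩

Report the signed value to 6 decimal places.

√[5·3!1!3!/8! · 2!2!2!4!1!3!] = √(36/7)
  +(−1)^1/∏(1,2,1,1,0,2)! = -1/4  (running -1/4)
  +(−1)^2/∏(2,1,0,0,1,3)! = 1/12  (running -1/6)
⟨..|..⟩ = √(36/7)·(-1/6) = -0.377964

−√(1/7) ≈ -0.377964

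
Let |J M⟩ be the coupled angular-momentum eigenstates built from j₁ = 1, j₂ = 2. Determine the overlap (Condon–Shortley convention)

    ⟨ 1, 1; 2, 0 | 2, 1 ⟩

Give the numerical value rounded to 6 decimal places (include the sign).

+√(1/2) = +0.707107

√[5·1!1!3!/6! · 2!0!2!2!3!1!] = √(2)
  +(−1)^0/∏(0,1,0,2,1,1)! = 1/2  (running 1/2)
⟨..|..⟩ = √(2)·(1/2) = +0.707107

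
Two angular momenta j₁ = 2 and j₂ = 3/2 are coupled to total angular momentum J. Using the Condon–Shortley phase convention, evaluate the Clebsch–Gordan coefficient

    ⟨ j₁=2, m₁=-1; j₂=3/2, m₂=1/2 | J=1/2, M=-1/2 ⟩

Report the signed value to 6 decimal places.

√[2·3!1!0!/5! · 1!3!2!1!0!1!] = √(6/5)
  +(−1)^2/∏(2,1,1,0,0,0)! = 1/2  (running 1/2)
⟨..|..⟩ = √(6/5)·(1/2) = +0.547723

+√(3/10) ≈ +0.547723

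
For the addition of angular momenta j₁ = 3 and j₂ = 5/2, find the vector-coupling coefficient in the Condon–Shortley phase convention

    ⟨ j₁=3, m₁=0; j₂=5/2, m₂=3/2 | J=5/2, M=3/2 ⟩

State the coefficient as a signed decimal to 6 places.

j₁+j₂−J=3  J+j₁−j₂=3  J−j₁+j₂=2  j₁+j₂+J+1=9
(j₁±m₁, j₂±m₂, J±M) = (3,3,4,1,4,1)
P² = 864/35
sum k=2..3:
  [2] +1/8 = 1/8
  [3] −1/36 = -1/36
S = 7/72
C² = P²·S² = 7/30 ; C = +0.483046

+0.483046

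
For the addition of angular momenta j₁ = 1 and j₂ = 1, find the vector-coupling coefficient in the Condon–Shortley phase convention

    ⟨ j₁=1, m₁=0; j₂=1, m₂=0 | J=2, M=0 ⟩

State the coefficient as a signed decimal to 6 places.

+0.816497  (= +√(2/3))

√[5·0!2!2!/5! · 1!1!1!1!2!2!] = √(2/3)
  +(−1)^0/∏(0,0,1,1,1,1)! = 1  (running 1)
⟨..|..⟩ = √(2/3)·(1) = +0.816497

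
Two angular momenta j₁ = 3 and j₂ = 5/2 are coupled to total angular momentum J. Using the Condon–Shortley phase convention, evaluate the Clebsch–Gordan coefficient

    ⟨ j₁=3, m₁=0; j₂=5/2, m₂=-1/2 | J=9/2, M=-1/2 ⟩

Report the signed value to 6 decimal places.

triangle: 1!·5!·4!/11! = 2880/39916800
(j±m)!: 3!·3!·2!·3!·4!·5! = 1244160
prefactor² = (2J+1)·Δ·N² = 69120/77
  k=0: +1/(0!·1!·3!·2!·2!·2!) = 1/48
  k=1: −1/(1!·0!·2!·1!·3!·3!) = -1/72
Σ = 1/144  ⇒  CG² = 69120/77·1/144² = 10/231
CG = +√(10/231) = +0.208063

+√(10/231) = +0.208063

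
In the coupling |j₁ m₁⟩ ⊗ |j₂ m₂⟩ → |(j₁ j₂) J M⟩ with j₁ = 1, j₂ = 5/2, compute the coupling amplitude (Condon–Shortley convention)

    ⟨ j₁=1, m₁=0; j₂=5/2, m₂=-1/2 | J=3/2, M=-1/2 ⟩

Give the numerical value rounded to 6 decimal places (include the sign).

-0.632456  (= −√(2/5))

√[4·2!0!3!/6! · 1!1!2!3!1!2!] = √(8/5)
  +(−1)^1/∏(1,1,0,1,0,2)! = -1/2  (running -1/2)
⟨..|..⟩ = √(8/5)·(-1/2) = -0.632456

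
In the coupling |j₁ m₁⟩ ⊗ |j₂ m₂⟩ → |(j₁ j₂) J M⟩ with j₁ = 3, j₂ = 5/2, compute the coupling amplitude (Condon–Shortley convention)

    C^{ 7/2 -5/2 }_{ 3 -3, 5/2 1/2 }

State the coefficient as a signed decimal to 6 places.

+√(3/7) ≈ +0.654654

triangle: 2!*4!*3!/10! = 288/3628800
(j±m)!: 0!*6!*3!*2!*1!*6! = 6220800
prefactor² = (2J+1)*Δ*N² = 27648/7
  k=2: +1/(2!*0!*4!*1!*0!*2!) = 1/96
Σ = 1/96  ⇒  CG² = 27648/7*1/96² = 3/7
CG = +√(3/7) = +0.654654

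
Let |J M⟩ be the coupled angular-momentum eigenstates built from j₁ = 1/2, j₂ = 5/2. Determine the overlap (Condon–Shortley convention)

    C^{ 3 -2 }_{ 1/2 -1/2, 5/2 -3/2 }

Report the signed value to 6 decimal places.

+√(5/6) ≈ +0.912871

√[7·0!1!5!/7! · 0!1!1!4!1!5!] = √(480)
  +(−1)^0/∏(0,0,1,1,0,4)! = 1/24  (running 1/24)
⟨..|..⟩ = √(480)·(1/24) = +0.912871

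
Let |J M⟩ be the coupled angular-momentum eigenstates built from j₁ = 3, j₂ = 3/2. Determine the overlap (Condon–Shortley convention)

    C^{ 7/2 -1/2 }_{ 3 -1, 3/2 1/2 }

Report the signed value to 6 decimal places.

√[8·1!5!2!/9! · 2!4!2!1!3!4!] = √(512/7)
  +(−1)^0/∏(0,1,4,2,1,0)! = 1/48  (running 1/48)
  +(−1)^1/∏(1,0,3,1,2,1)! = -1/12  (running -1/16)
⟨..|..⟩ = √(512/7)·(-1/16) = -0.534522

−√(2/7) = -0.534522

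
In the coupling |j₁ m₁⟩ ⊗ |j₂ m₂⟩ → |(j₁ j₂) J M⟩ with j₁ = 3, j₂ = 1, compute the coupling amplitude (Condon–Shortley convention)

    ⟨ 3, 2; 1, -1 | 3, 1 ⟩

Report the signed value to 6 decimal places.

+0.645497  (= +√(5/12))

√[7·1!5!1!/8! · 5!1!0!2!4!2!] = √(240)
  +(−1)^0/∏(0,1,1,0,4,1)! = 1/24  (running 1/24)
⟨..|..⟩ = √(240)·(1/24) = +0.645497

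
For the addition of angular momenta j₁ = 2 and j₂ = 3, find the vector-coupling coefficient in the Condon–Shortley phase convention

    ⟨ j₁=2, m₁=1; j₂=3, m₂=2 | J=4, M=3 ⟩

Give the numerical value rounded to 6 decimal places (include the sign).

j₁+j₂−J=1  J+j₁−j₂=3  J−j₁+j₂=5  j₁+j₂+J+1=10
(j₁±m₁, j₂±m₂, J±M) = (3,1,5,1,7,1)
P² = 6480
sum k=0..1:
  [0] +1/240 = 1/240
  [1] −1/144 = -1/144
S = -1/360
C² = P²·S² = 1/20 ; C = -0.223607

-0.223607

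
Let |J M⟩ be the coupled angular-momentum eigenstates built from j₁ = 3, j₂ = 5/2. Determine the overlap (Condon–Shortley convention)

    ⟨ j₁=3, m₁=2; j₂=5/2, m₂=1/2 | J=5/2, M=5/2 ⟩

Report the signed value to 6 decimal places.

−√(5/14) = -0.597614

triangle: 3!·3!·2!/9! = 72/362880
(j±m)!: 5!·1!·3!·2!·5!·0! = 172800
prefactor² = (2J+1)·Δ·N² = 1440/7
  k=1: −1/(1!·2!·0!·2!·3!·0!) = -1/24
Σ = -1/24  ⇒  CG² = 1440/7·(-1/24)² = 5/14
CG = −√(5/14) = -0.597614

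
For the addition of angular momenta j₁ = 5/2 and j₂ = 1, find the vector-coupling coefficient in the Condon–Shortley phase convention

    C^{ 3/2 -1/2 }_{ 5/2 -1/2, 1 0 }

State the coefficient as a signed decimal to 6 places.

−√(2/5) ≈ -0.632456

j₁+j₂−J=2  J+j₁−j₂=3  J−j₁+j₂=0  j₁+j₂+J+1=6
(j₁±m₁, j₂±m₂, J±M) = (2,3,1,1,1,2)
P² = 8/5
sum k=1..1:
  [1] −1/2 = -1/2
S = -1/2
C² = P²·S² = 2/5 ; C = -0.632456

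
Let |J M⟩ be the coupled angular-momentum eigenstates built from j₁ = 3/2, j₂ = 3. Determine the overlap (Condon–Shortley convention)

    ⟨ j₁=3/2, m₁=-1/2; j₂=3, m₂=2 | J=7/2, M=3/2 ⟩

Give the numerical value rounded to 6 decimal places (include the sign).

−√(3/7) ≈ -0.654654

j₁+j₂−J=1  J+j₁−j₂=2  J−j₁+j₂=5  j₁+j₂+J+1=9
(j₁±m₁, j₂±m₂, J±M) = (1,2,5,1,5,2)
P² = 6400/21
sum k=0..1:
  [0] +1/240 = 1/240
  [1] −1/24 = -1/24
S = -3/80
C² = P²·S² = 3/7 ; C = -0.654654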